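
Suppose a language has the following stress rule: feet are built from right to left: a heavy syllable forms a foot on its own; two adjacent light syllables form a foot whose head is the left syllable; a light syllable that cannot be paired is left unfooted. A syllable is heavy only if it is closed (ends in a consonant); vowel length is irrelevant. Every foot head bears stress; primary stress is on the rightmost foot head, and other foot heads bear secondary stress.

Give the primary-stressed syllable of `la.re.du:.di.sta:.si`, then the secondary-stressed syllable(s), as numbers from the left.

primary 5, secondary 1, 3

Weights: 1 la L, 2 re L, 3 du: L, 4 di L, 5 sta: L, 6 si L.
Parse right to left (heavy = foot alone; LL = one foot; stranded L unfooted): (ˈla.re) (ˈdu:.di) (ˈsta:.si).
Foot heads: 1, 3, 5.
Primary stress on the rightmost head = syllable 5.
Secondary stress on 1, 3: ˌla.re.ˌdu:.di.ˈsta:.si.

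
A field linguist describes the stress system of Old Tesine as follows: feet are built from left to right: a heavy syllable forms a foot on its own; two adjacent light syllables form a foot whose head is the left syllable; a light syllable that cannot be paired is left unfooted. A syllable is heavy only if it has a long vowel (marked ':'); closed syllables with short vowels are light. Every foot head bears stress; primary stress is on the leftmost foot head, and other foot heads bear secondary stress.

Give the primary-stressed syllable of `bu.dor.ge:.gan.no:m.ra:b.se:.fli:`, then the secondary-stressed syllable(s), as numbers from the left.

primary 1, secondary 3, 5, 6, 7, 8

Weights: 1 bu L, 2 dor L, 3 ge: H, 4 gan L, 5 no:m H, 6 ra:b H, 7 se: H, 8 fli: H.
Parse left to right (heavy = foot alone; LL = one foot; stranded L unfooted): (ˈbu.dor) (ˈge:) gan (ˈno:m) (ˈra:b) (ˈse:) (ˈfli:).
Foot heads: 1, 3, 5, 6, 7, 8.
Primary stress on the leftmost head = syllable 1.
Secondary stress on 3, 5, 6, 7, 8: ˈbu.dor.ˌge:.gan.ˌno:m.ˌra:b.ˌse:.ˌfli:.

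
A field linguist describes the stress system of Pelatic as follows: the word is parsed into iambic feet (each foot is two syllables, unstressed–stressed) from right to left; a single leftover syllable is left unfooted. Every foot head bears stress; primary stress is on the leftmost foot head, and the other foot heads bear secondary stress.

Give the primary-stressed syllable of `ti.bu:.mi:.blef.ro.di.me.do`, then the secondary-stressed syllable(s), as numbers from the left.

Parse right to left into iambic (σˈσ) feet: (ti.ˈbu:) (mi:.ˈblef) (ro.ˈdi) (me.ˈdo).
Foot heads (stressed positions): 2, 4, 6, 8.
End Rule Leftmost: primary stress on the leftmost head = syllable 2.
Secondary stress on 4, 6, 8: ti.ˈbu:.mi:.ˌblef.ro.ˌdi.me.ˌdo.

primary 2, secondary 4, 6, 8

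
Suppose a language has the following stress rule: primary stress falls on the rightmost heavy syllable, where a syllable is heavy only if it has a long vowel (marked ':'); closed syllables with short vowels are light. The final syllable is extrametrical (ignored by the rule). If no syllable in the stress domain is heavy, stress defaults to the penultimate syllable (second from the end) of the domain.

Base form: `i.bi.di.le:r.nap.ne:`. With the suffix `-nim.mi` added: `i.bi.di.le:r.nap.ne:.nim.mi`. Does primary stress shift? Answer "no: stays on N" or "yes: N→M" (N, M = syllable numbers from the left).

Base `i.bi.di.le:r.nap.ne:` (6 syllables):
  The final syllable (6, ne:) is extrametrical; the stress domain is syllables 1–5.
  Weights: 1 i L, 2 bi L, 3 di L, 4 le:r H, 5 nap L.
  Heavy syllables in the domain: 4. The rightmost is syllable 4 (le:r).
  → primary stress on syllable 4.
Suffixed `i.bi.di.le:r.nap.ne:.nim.mi` (8 syllables):
  The final syllable (8, mi) is extrametrical; the stress domain is syllables 1–7.
  Weights: 1 i L, 2 bi L, 3 di L, 4 le:r H, 5 nap L, 6 ne: H, 7 nim L.
  Heavy syllables in the domain: 4, 6. The rightmost is syllable 6 (ne:).
  → primary stress on syllable 6.

yes: 4→6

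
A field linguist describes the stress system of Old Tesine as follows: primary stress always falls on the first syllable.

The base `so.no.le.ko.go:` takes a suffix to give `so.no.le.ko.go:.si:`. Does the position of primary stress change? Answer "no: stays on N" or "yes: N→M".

Base `so.no.le.ko.go:` (5 syllables):
  The word has 5 syllables; the first syllable is syllable 1 (so).
  → primary stress on syllable 1.
Suffixed `so.no.le.ko.go:.si:` (6 syllables):
  The word has 6 syllables; the first syllable is syllable 1 (so).
  → primary stress on syllable 1.

no: stays on 1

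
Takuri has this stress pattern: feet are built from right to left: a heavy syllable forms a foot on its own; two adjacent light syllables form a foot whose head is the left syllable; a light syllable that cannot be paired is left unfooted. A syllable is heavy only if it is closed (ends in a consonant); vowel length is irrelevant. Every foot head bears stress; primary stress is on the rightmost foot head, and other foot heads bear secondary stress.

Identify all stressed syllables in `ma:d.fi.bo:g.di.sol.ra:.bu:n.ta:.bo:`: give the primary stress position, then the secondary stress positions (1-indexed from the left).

Weights: 1 ma:d H, 2 fi L, 3 bo:g H, 4 di L, 5 sol H, 6 ra: L, 7 bu:n H, 8 ta: L, 9 bo: L.
Parse right to left (heavy = foot alone; LL = one foot; stranded L unfooted): (ˈma:d) fi (ˈbo:g) di (ˈsol) ra: (ˈbu:n) (ˈta:.bo:).
Foot heads: 1, 3, 5, 7, 8.
Primary stress on the rightmost head = syllable 8.
Secondary stress on 1, 3, 5, 7: ˌma:d.fi.ˌbo:g.di.ˌsol.ra:.ˌbu:n.ˈta:.bo:.

primary 8, secondary 1, 3, 5, 7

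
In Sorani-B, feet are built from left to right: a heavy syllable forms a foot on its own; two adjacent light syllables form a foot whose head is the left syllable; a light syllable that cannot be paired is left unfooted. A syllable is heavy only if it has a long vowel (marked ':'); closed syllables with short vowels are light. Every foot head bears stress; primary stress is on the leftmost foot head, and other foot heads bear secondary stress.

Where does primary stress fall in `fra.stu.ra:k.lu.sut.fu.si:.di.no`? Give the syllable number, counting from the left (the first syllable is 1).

1

Weights: 1 fra L, 2 stu L, 3 ra:k H, 4 lu L, 5 sut L, 6 fu L, 7 si: H, 8 di L, 9 no L.
Parse left to right (heavy = foot alone; LL = one foot; stranded L unfooted): (ˈfra.stu) (ˈra:k) (ˈlu.sut) fu (ˈsi:) (ˈdi.no).
Foot heads: 1, 3, 4, 7, 8.
Primary stress on the leftmost head = syllable 1.
Primary stress: syllable 1 → ˈfra.stu.ra:k.lu.sut.fu.si:.di.no.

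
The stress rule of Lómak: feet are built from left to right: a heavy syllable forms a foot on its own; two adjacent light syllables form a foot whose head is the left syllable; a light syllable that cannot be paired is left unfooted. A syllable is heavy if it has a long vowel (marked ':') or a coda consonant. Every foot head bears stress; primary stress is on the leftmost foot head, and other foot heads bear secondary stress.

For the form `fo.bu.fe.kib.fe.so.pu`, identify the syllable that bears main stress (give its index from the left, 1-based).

1

Weights: 1 fo L, 2 bu L, 3 fe L, 4 kib H, 5 fe L, 6 so L, 7 pu L.
Parse left to right (heavy = foot alone; LL = one foot; stranded L unfooted): (ˈfo.bu) fe (ˈkib) (ˈfe.so) pu.
Foot heads: 1, 4, 5.
Primary stress on the leftmost head = syllable 1.
Primary stress: syllable 1 → ˈfo.bu.fe.kib.fe.so.pu.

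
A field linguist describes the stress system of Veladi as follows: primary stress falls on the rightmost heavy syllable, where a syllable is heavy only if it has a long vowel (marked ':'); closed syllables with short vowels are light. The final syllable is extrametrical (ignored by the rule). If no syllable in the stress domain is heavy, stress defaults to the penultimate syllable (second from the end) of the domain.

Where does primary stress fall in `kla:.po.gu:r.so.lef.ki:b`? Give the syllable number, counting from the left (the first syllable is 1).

The final syllable (6, ki:b) is extrametrical; the stress domain is syllables 1–5.
Weights: 1 kla: H, 2 po L, 3 gu:r H, 4 so L, 5 lef L.
Heavy syllables in the domain: 1, 3. The rightmost is syllable 3 (gu:r).
Primary stress: syllable 3 → kla:.po.ˈgu:r.so.lef.ki:b.

3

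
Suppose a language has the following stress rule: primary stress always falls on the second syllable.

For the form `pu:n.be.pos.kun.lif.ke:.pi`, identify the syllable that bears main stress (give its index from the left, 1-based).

2

The word has 7 syllables; the second syllable is syllable 2 (be).
Primary stress: syllable 2 → pu:n.ˈbe.pos.kun.lif.ke:.pi.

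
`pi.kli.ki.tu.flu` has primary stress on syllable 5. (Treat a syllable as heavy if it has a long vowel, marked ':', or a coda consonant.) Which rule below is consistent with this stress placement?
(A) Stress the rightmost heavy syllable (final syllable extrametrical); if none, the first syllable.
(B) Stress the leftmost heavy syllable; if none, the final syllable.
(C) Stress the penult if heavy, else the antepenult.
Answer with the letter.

B

Rule A → syllable 1 (observed: 5).
Rule B → syllable 5 ✓.
Rule C → syllable 3 (observed: 5).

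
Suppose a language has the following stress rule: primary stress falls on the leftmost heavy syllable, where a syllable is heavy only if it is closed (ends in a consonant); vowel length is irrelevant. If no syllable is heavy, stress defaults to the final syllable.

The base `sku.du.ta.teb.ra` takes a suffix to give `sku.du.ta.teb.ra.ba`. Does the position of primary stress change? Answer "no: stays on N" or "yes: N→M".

Base `sku.du.ta.teb.ra` (5 syllables):
  Weights: 1 sku L, 2 du L, 3 ta L, 4 teb H, 5 ra L.
  Heavy syllables in the domain: 4. The leftmost is syllable 4 (teb).
  → primary stress on syllable 4.
Suffixed `sku.du.ta.teb.ra.ba` (6 syllables):
  Weights: 1 sku L, 2 du L, 3 ta L, 4 teb H, 5 ra L, 6 ba L.
  Heavy syllables in the domain: 4. The leftmost is syllable 4 (teb).
  → primary stress on syllable 4.

no: stays on 4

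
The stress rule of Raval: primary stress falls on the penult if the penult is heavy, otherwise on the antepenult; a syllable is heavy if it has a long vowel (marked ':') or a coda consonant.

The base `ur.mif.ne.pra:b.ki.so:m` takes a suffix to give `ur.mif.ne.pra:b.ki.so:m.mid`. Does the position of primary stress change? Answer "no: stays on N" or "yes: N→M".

yes: 4→6

Base `ur.mif.ne.pra:b.ki.so:m` (6 syllables):
  Weights: 4 pra:b H, 5 ki L, 6 so:m H.
  The penult (syllable 5, ki) is light, so stress falls on the antepenult (syllable 4, pra:b).
  → primary stress on syllable 4.
Suffixed `ur.mif.ne.pra:b.ki.so:m.mid` (7 syllables):
  Weights: 5 ki L, 6 so:m H, 7 mid H.
  The penult (syllable 6, so:m) is heavy, so it takes stress.
  → primary stress on syllable 6.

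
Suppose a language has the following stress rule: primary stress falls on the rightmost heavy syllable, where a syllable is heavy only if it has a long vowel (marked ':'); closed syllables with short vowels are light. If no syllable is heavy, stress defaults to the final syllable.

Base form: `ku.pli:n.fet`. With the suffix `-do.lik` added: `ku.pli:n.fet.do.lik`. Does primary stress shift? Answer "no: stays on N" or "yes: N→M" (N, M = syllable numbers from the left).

no: stays on 2

Base `ku.pli:n.fet` (3 syllables):
  Weights: 1 ku L, 2 pli:n H, 3 fet L.
  Heavy syllables in the domain: 2. The rightmost is syllable 2 (pli:n).
  → primary stress on syllable 2.
Suffixed `ku.pli:n.fet.do.lik` (5 syllables):
  Weights: 1 ku L, 2 pli:n H, 3 fet L, 4 do L, 5 lik L.
  Heavy syllables in the domain: 2. The rightmost is syllable 2 (pli:n).
  → primary stress on syllable 2.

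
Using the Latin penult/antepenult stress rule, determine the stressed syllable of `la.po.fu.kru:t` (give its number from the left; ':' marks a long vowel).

2

Classical Latin: stress the penult if heavy (long vowel or closed), else the antepenult.
Weights: 2 po L, 3 fu L, 4 kru:t H.
The penult (syllable 3, fu) is light, so stress falls on the antepenult (syllable 2, po).
Stress on syllable 2: la.ˈpo.fu.kru:t.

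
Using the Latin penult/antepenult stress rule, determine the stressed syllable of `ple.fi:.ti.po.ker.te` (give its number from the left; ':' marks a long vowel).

Classical Latin: stress the penult if heavy (long vowel or closed), else the antepenult.
Weights: 4 po L, 5 ker H, 6 te L.
The penult (syllable 5, ker) is heavy, so it takes stress.
Stress on syllable 5: ple.fi:.ti.po.ˈker.te.

5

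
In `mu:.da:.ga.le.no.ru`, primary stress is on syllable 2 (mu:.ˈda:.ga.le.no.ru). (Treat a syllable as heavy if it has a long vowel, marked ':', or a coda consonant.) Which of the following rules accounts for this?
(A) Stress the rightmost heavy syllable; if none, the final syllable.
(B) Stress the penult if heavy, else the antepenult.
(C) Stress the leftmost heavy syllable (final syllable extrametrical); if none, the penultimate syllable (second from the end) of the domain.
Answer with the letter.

Rule A → syllable 2 ✓.
Rule B → syllable 4 (observed: 2).
Rule C → syllable 1 (observed: 2).

A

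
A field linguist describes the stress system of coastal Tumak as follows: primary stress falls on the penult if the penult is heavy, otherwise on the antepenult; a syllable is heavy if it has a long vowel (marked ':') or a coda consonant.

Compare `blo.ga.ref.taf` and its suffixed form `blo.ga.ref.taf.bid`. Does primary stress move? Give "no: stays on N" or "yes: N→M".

Base `blo.ga.ref.taf` (4 syllables):
  Weights: 2 ga L, 3 ref H, 4 taf H.
  The penult (syllable 3, ref) is heavy, so it takes stress.
  → primary stress on syllable 3.
Suffixed `blo.ga.ref.taf.bid` (5 syllables):
  Weights: 3 ref H, 4 taf H, 5 bid H.
  The penult (syllable 4, taf) is heavy, so it takes stress.
  → primary stress on syllable 4.

yes: 3→4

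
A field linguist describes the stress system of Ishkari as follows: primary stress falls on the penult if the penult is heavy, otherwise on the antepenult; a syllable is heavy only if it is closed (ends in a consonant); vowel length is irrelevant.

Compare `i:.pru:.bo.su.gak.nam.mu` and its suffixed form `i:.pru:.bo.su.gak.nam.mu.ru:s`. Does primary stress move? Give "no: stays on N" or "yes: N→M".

no: stays on 6

Base `i:.pru:.bo.su.gak.nam.mu` (7 syllables):
  Weights: 5 gak H, 6 nam H, 7 mu L.
  The penult (syllable 6, nam) is heavy, so it takes stress.
  → primary stress on syllable 6.
Suffixed `i:.pru:.bo.su.gak.nam.mu.ru:s` (8 syllables):
  Weights: 6 nam H, 7 mu L, 8 ru:s H.
  The penult (syllable 7, mu) is light, so stress falls on the antepenult (syllable 6, nam).
  → primary stress on syllable 6.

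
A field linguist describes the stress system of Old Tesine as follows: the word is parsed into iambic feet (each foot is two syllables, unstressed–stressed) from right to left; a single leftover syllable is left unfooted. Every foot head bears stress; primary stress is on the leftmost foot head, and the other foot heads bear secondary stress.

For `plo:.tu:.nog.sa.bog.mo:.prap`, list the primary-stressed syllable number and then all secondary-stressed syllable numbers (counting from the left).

primary 3, secondary 5, 7

Parse right to left into iambic (σˈσ) feet: plo: (tu:.ˈnog) (sa.ˈbog) (mo:.ˈprap). Syllable 1 is left unfooted.
Foot heads (stressed positions): 3, 5, 7.
End Rule Leftmost: primary stress on the leftmost head = syllable 3.
Secondary stress on 5, 7: plo:.tu:.ˈnog.sa.ˌbog.mo:.ˌprap.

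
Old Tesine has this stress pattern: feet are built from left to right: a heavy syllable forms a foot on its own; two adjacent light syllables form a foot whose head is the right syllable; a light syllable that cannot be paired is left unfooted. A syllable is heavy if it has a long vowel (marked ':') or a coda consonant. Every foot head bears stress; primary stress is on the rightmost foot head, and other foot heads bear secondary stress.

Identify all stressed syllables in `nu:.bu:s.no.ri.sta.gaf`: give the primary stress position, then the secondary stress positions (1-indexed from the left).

Weights: 1 nu: H, 2 bu:s H, 3 no L, 4 ri L, 5 sta L, 6 gaf H.
Parse left to right (heavy = foot alone; LL = one foot; stranded L unfooted): (ˈnu:) (ˈbu:s) (no.ˈri) sta (ˈgaf).
Foot heads: 1, 2, 4, 6.
Primary stress on the rightmost head = syllable 6.
Secondary stress on 1, 2, 4: ˌnu:.ˌbu:s.no.ˌri.sta.ˈgaf.

primary 6, secondary 1, 2, 4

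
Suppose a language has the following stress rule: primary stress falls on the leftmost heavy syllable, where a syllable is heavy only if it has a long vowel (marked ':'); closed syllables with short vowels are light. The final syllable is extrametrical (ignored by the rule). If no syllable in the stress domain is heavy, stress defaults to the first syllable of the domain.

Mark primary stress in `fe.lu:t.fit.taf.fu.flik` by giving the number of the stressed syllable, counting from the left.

The final syllable (6, flik) is extrametrical; the stress domain is syllables 1–5.
Weights: 1 fe L, 2 lu:t H, 3 fit L, 4 taf L, 5 fu L.
Heavy syllables in the domain: 2. The leftmost is syllable 2 (lu:t).
Primary stress: syllable 2 → fe.ˈlu:t.fit.taf.fu.flik.

2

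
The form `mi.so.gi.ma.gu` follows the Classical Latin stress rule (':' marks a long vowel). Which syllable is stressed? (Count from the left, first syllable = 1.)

Classical Latin: stress the penult if heavy (long vowel or closed), else the antepenult.
Weights: 3 gi L, 4 ma L, 5 gu L.
The penult (syllable 4, ma) is light, so stress falls on the antepenult (syllable 3, gi).
Stress on syllable 3: mi.so.ˈgi.ma.gu.

3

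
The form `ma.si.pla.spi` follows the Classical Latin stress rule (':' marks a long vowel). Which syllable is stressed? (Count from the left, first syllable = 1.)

2

Classical Latin: stress the penult if heavy (long vowel or closed), else the antepenult.
Weights: 2 si L, 3 pla L, 4 spi L.
The penult (syllable 3, pla) is light, so stress falls on the antepenult (syllable 2, si).
Stress on syllable 2: ma.ˈsi.pla.spi.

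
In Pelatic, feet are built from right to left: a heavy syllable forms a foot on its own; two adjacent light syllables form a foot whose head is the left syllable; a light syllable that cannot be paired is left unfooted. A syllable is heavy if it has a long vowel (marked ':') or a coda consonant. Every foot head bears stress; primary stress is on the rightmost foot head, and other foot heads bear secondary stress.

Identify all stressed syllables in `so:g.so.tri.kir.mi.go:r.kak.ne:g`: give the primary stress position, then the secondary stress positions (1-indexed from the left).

Weights: 1 so:g H, 2 so L, 3 tri L, 4 kir H, 5 mi L, 6 go:r H, 7 kak H, 8 ne:g H.
Parse right to left (heavy = foot alone; LL = one foot; stranded L unfooted): (ˈso:g) (ˈso.tri) (ˈkir) mi (ˈgo:r) (ˈkak) (ˈne:g).
Foot heads: 1, 2, 4, 6, 7, 8.
Primary stress on the rightmost head = syllable 8.
Secondary stress on 1, 2, 4, 6, 7: ˌso:g.ˌso.tri.ˌkir.mi.ˌgo:r.ˌkak.ˈne:g.

primary 8, secondary 1, 2, 4, 6, 7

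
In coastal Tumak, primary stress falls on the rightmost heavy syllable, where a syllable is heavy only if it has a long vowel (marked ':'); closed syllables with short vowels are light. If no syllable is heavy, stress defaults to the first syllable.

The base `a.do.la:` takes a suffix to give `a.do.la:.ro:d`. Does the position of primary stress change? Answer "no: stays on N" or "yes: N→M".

Base `a.do.la:` (3 syllables):
  Weights: 1 a L, 2 do L, 3 la: H.
  Heavy syllables in the domain: 3. The rightmost is syllable 3 (la:).
  → primary stress on syllable 3.
Suffixed `a.do.la:.ro:d` (4 syllables):
  Weights: 1 a L, 2 do L, 3 la: H, 4 ro:d H.
  Heavy syllables in the domain: 3, 4. The rightmost is syllable 4 (ro:d).
  → primary stress on syllable 4.

yes: 3→4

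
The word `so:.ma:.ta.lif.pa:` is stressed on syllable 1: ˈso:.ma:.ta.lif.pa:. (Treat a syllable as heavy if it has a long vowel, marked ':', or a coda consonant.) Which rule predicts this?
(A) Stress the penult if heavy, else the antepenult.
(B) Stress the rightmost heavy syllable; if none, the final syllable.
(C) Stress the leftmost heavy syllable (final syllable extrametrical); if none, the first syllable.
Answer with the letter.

C

Rule A → syllable 4 (observed: 1).
Rule B → syllable 5 (observed: 1).
Rule C → syllable 1 ✓.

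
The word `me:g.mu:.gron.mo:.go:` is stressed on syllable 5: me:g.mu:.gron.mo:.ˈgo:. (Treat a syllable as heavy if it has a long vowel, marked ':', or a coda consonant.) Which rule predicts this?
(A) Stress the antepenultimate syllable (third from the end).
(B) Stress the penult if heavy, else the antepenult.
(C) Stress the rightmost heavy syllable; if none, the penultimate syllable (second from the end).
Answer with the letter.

Rule A → syllable 3 (observed: 5).
Rule B → syllable 4 (observed: 5).
Rule C → syllable 5 ✓.

C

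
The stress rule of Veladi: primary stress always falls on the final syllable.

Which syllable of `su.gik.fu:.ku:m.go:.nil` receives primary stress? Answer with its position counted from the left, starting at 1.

6

The word has 6 syllables; the final syllable is syllable 6 (nil).
Primary stress: syllable 6 → su.gik.fu:.ku:m.go:.ˈnil.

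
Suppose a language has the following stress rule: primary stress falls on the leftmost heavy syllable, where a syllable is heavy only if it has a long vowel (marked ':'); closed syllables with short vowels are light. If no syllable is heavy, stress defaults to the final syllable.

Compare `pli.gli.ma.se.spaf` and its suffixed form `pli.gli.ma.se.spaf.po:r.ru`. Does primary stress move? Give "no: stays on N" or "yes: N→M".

Base `pli.gli.ma.se.spaf` (5 syllables):
  Weights: 1 pli L, 2 gli L, 3 ma L, 4 se L, 5 spaf L.
  No heavy syllable in the domain; default to the final syllable = syllable 5.
  → primary stress on syllable 5.
Suffixed `pli.gli.ma.se.spaf.po:r.ru` (7 syllables):
  Weights: 1 pli L, 2 gli L, 3 ma L, 4 se L, 5 spaf L, 6 po:r H, 7 ru L.
  Heavy syllables in the domain: 6. The leftmost is syllable 6 (po:r).
  → primary stress on syllable 6.

yes: 5→6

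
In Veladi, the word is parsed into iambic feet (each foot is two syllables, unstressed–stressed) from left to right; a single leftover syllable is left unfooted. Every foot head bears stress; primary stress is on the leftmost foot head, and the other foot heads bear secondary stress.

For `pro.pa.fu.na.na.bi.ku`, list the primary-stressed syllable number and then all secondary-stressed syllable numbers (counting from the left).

primary 2, secondary 4, 6

Parse left to right into iambic (σˈσ) feet: (pro.ˈpa) (fu.ˈna) (na.ˈbi) ku. Syllable 7 is left unfooted.
Foot heads (stressed positions): 2, 4, 6.
End Rule Leftmost: primary stress on the leftmost head = syllable 2.
Secondary stress on 4, 6: pro.ˈpa.fu.ˌna.na.ˌbi.ku.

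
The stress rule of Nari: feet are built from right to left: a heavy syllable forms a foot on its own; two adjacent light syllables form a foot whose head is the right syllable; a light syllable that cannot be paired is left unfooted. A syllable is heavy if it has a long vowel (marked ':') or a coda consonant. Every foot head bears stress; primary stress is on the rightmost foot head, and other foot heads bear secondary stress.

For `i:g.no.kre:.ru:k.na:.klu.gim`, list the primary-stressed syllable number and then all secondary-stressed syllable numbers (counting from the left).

primary 7, secondary 1, 3, 4, 5

Weights: 1 i:g H, 2 no L, 3 kre: H, 4 ru:k H, 5 na: H, 6 klu L, 7 gim H.
Parse right to left (heavy = foot alone; LL = one foot; stranded L unfooted): (ˈi:g) no (ˈkre:) (ˈru:k) (ˈna:) klu (ˈgim).
Foot heads: 1, 3, 4, 5, 7.
Primary stress on the rightmost head = syllable 7.
Secondary stress on 1, 3, 4, 5: ˌi:g.no.ˌkre:.ˌru:k.ˌna:.klu.ˈgim.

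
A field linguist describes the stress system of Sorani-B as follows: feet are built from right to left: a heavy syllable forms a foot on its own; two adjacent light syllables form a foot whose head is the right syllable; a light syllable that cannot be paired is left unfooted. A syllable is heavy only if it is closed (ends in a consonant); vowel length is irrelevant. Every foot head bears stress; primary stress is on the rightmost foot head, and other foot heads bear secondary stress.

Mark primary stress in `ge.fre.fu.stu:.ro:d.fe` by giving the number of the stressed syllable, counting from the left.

Weights: 1 ge L, 2 fre L, 3 fu L, 4 stu: L, 5 ro:d H, 6 fe L.
Parse right to left (heavy = foot alone; LL = one foot; stranded L unfooted): (ge.ˈfre) (fu.ˈstu:) (ˈro:d) fe.
Foot heads: 2, 4, 5.
Primary stress on the rightmost head = syllable 5.
Primary stress: syllable 5 → ge.fre.fu.stu:.ˈro:d.fe.

5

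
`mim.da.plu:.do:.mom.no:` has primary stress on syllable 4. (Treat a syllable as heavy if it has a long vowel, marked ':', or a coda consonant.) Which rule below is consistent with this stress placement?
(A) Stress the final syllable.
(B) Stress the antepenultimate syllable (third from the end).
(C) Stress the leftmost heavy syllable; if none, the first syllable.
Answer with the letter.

Rule A → syllable 6 (observed: 4).
Rule B → syllable 4 ✓.
Rule C → syllable 1 (observed: 4).

B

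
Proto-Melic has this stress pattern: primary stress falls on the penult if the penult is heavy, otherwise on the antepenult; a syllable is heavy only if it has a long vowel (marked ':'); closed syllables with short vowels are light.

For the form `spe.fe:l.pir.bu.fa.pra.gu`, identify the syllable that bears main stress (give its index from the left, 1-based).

5

Weights: 5 fa L, 6 pra L, 7 gu L.
The penult (syllable 6, pra) is light, so stress falls on the antepenult (syllable 5, fa).
Primary stress: syllable 5 → spe.fe:l.pir.bu.ˈfa.pra.gu.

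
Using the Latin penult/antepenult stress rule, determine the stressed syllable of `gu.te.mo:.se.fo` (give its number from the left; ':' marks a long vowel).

3

Classical Latin: stress the penult if heavy (long vowel or closed), else the antepenult.
Weights: 3 mo: H, 4 se L, 5 fo L.
The penult (syllable 4, se) is light, so stress falls on the antepenult (syllable 3, mo:).
Stress on syllable 3: gu.te.ˈmo:.se.fo.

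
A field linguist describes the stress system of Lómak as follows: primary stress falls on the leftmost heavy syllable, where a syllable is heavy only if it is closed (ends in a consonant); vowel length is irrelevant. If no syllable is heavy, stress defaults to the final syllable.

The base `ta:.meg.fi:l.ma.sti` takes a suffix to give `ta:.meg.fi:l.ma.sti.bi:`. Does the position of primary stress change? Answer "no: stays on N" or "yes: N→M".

Base `ta:.meg.fi:l.ma.sti` (5 syllables):
  Weights: 1 ta: L, 2 meg H, 3 fi:l H, 4 ma L, 5 sti L.
  Heavy syllables in the domain: 2, 3. The leftmost is syllable 2 (meg).
  → primary stress on syllable 2.
Suffixed `ta:.meg.fi:l.ma.sti.bi:` (6 syllables):
  Weights: 1 ta: L, 2 meg H, 3 fi:l H, 4 ma L, 5 sti L, 6 bi: L.
  Heavy syllables in the domain: 2, 3. The leftmost is syllable 2 (meg).
  → primary stress on syllable 2.

no: stays on 2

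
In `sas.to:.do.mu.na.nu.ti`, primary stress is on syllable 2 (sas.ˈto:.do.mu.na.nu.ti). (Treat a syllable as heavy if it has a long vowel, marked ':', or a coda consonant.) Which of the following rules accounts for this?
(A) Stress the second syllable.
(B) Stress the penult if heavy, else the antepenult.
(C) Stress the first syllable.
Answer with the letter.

Rule A → syllable 2 ✓.
Rule B → syllable 5 (observed: 2).
Rule C → syllable 1 (observed: 2).

A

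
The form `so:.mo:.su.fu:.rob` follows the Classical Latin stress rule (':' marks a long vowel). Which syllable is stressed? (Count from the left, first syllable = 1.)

Classical Latin: stress the penult if heavy (long vowel or closed), else the antepenult.
Weights: 3 su L, 4 fu: H, 5 rob H.
The penult (syllable 4, fu:) is heavy, so it takes stress.
Stress on syllable 4: so:.mo:.su.ˈfu:.rob.

4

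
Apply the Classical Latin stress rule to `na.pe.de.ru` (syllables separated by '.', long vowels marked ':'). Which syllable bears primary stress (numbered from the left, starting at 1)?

2

Classical Latin: stress the penult if heavy (long vowel or closed), else the antepenult.
Weights: 2 pe L, 3 de L, 4 ru L.
The penult (syllable 3, de) is light, so stress falls on the antepenult (syllable 2, pe).
Stress on syllable 2: na.ˈpe.de.ru.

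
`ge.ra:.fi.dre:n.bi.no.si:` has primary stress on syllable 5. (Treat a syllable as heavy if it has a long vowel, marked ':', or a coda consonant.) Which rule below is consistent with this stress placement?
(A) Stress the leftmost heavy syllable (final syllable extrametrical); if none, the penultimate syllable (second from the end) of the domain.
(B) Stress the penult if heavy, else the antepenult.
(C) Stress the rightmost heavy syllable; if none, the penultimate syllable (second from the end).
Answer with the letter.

Rule A → syllable 2 (observed: 5).
Rule B → syllable 5 ✓.
Rule C → syllable 7 (observed: 5).

B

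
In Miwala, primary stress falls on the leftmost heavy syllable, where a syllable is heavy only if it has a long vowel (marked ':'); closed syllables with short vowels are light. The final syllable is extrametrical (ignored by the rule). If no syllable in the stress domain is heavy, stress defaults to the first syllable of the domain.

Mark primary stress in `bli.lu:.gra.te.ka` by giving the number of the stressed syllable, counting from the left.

2

The final syllable (5, ka) is extrametrical; the stress domain is syllables 1–4.
Weights: 1 bli L, 2 lu: H, 3 gra L, 4 te L.
Heavy syllables in the domain: 2. The leftmost is syllable 2 (lu:).
Primary stress: syllable 2 → bli.ˈlu:.gra.te.ka.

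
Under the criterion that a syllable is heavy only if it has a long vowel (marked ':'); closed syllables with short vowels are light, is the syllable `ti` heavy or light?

light

`ti`: short vowel, open (no coda). Short vowel → light.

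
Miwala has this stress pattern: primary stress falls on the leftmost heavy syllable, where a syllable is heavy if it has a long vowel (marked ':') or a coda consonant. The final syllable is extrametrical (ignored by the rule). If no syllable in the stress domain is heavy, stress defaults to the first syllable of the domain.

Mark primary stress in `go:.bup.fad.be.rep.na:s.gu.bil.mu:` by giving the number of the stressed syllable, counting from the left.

The final syllable (9, mu:) is extrametrical; the stress domain is syllables 1–8.
Weights: 1 go: H, 2 bup H, 3 fad H, 4 be L, 5 rep H, 6 na:s H, 7 gu L, 8 bil H.
Heavy syllables in the domain: 1, 2, 3, 5, 6, 8. The leftmost is syllable 1 (go:).
Primary stress: syllable 1 → ˈgo:.bup.fad.be.rep.na:s.gu.bil.mu:.

1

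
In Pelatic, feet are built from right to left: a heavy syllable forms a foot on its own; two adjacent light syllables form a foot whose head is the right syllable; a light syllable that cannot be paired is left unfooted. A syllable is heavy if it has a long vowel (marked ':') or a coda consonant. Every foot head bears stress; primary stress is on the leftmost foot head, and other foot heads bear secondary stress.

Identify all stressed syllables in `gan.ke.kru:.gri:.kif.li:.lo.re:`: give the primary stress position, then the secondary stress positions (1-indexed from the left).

Weights: 1 gan H, 2 ke L, 3 kru: H, 4 gri: H, 5 kif H, 6 li: H, 7 lo L, 8 re: H.
Parse right to left (heavy = foot alone; LL = one foot; stranded L unfooted): (ˈgan) ke (ˈkru:) (ˈgri:) (ˈkif) (ˈli:) lo (ˈre:).
Foot heads: 1, 3, 4, 5, 6, 8.
Primary stress on the leftmost head = syllable 1.
Secondary stress on 3, 4, 5, 6, 8: ˈgan.ke.ˌkru:.ˌgri:.ˌkif.ˌli:.lo.ˌre:.

primary 1, secondary 3, 4, 5, 6, 8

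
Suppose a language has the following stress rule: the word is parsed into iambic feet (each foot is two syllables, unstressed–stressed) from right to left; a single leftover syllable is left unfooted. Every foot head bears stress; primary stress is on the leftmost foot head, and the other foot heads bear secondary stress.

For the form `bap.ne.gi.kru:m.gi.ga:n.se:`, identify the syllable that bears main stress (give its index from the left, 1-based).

3

Parse right to left into iambic (σˈσ) feet: bap (ne.ˈgi) (kru:m.ˈgi) (ga:n.ˈse:). Syllable 1 is left unfooted.
Foot heads (stressed positions): 3, 5, 7.
End Rule Leftmost: primary stress on the leftmost head = syllable 3.
Primary stress: syllable 3 → bap.ne.ˈgi.kru:m.gi.ga:n.se:.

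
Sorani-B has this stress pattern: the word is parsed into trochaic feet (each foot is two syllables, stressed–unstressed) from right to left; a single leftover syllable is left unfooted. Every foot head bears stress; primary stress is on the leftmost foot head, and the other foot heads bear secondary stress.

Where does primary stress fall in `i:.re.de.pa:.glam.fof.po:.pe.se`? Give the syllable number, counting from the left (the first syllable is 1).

Parse right to left into trochaic (ˈσσ) feet: i: (ˈre.de) (ˈpa:.glam) (ˈfof.po:) (ˈpe.se). Syllable 1 is left unfooted.
Foot heads (stressed positions): 2, 4, 6, 8.
End Rule Leftmost: primary stress on the leftmost head = syllable 2.
Primary stress: syllable 2 → i:.ˈre.de.pa:.glam.fof.po:.pe.se.

2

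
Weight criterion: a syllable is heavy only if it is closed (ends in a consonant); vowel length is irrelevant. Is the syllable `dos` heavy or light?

heavy

`dos`: short vowel, closed (coda /s/). Closed (coda /s/) → heavy.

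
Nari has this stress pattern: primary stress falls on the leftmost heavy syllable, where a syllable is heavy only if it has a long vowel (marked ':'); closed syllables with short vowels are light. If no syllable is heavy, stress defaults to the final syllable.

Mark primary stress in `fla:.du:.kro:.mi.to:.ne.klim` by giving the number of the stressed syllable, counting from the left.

1

Weights: 1 fla: H, 2 du: H, 3 kro: H, 4 mi L, 5 to: H, 6 ne L, 7 klim L.
Heavy syllables in the domain: 1, 2, 3, 5. The leftmost is syllable 1 (fla:).
Primary stress: syllable 1 → ˈfla:.du:.kro:.mi.to:.ne.klim.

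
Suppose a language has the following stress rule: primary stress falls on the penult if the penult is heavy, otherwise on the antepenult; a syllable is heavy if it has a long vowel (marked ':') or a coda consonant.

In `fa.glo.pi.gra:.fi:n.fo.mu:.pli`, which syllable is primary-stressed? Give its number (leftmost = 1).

Weights: 6 fo L, 7 mu: H, 8 pli L.
The penult (syllable 7, mu:) is heavy, so it takes stress.
Primary stress: syllable 7 → fa.glo.pi.gra:.fi:n.fo.ˈmu:.pli.

7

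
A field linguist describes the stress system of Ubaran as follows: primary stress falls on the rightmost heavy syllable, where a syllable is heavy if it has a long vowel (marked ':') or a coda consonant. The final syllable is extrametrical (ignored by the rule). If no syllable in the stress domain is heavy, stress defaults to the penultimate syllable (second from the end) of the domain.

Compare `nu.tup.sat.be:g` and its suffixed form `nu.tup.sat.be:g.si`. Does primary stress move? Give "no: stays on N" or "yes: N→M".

Base `nu.tup.sat.be:g` (4 syllables):
  The final syllable (4, be:g) is extrametrical; the stress domain is syllables 1–3.
  Weights: 1 nu L, 2 tup H, 3 sat H.
  Heavy syllables in the domain: 2, 3. The rightmost is syllable 3 (sat).
  → primary stress on syllable 3.
Suffixed `nu.tup.sat.be:g.si` (5 syllables):
  The final syllable (5, si) is extrametrical; the stress domain is syllables 1–4.
  Weights: 1 nu L, 2 tup H, 3 sat H, 4 be:g H.
  Heavy syllables in the domain: 2, 3, 4. The rightmost is syllable 4 (be:g).
  → primary stress on syllable 4.

yes: 3→4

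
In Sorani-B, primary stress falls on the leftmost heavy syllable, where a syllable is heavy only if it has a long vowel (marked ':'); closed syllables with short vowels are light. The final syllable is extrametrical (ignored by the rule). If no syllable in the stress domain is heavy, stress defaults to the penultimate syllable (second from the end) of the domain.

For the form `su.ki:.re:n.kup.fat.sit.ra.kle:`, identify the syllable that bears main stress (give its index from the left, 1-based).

The final syllable (8, kle:) is extrametrical; the stress domain is syllables 1–7.
Weights: 1 su L, 2 ki: H, 3 re:n H, 4 kup L, 5 fat L, 6 sit L, 7 ra L.
Heavy syllables in the domain: 2, 3. The leftmost is syllable 2 (ki:).
Primary stress: syllable 2 → su.ˈki:.re:n.kup.fat.sit.ra.kle:.

2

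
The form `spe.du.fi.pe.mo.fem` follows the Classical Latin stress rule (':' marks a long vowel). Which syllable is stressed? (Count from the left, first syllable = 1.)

Classical Latin: stress the penult if heavy (long vowel or closed), else the antepenult.
Weights: 4 pe L, 5 mo L, 6 fem H.
The penult (syllable 5, mo) is light, so stress falls on the antepenult (syllable 4, pe).
Stress on syllable 4: spe.du.fi.ˈpe.mo.fem.

4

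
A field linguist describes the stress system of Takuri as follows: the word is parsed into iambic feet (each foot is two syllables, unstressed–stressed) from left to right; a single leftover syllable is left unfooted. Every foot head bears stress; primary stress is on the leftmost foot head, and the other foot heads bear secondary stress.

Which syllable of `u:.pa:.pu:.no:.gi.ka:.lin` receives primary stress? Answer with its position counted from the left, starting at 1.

2

Parse left to right into iambic (σˈσ) feet: (u:.ˈpa:) (pu:.ˈno:) (gi.ˈka:) lin. Syllable 7 is left unfooted.
Foot heads (stressed positions): 2, 4, 6.
End Rule Leftmost: primary stress on the leftmost head = syllable 2.
Primary stress: syllable 2 → u:.ˈpa:.pu:.no:.gi.ka:.lin.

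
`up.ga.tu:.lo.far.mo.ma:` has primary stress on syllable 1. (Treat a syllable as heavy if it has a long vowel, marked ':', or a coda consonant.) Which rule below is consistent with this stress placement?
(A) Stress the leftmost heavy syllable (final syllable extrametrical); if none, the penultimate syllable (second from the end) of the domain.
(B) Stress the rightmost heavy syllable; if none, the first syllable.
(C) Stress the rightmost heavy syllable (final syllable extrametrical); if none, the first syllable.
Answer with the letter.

Rule A → syllable 1 ✓.
Rule B → syllable 7 (observed: 1).
Rule C → syllable 5 (observed: 1).

A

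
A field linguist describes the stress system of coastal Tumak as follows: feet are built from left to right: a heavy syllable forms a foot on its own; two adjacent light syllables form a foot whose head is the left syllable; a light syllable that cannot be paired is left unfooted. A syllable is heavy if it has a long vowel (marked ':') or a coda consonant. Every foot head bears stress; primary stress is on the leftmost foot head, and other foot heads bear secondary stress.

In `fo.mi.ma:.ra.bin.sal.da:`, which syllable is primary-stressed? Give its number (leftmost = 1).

Weights: 1 fo L, 2 mi L, 3 ma: H, 4 ra L, 5 bin H, 6 sal H, 7 da: H.
Parse left to right (heavy = foot alone; LL = one foot; stranded L unfooted): (ˈfo.mi) (ˈma:) ra (ˈbin) (ˈsal) (ˈda:).
Foot heads: 1, 3, 5, 6, 7.
Primary stress on the leftmost head = syllable 1.
Primary stress: syllable 1 → ˈfo.mi.ma:.ra.bin.sal.da:.

1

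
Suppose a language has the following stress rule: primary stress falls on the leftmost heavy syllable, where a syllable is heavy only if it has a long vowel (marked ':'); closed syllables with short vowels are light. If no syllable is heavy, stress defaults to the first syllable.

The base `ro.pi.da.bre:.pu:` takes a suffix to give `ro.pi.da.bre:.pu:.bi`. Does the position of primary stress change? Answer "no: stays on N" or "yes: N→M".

Base `ro.pi.da.bre:.pu:` (5 syllables):
  Weights: 1 ro L, 2 pi L, 3 da L, 4 bre: H, 5 pu: H.
  Heavy syllables in the domain: 4, 5. The leftmost is syllable 4 (bre:).
  → primary stress on syllable 4.
Suffixed `ro.pi.da.bre:.pu:.bi` (6 syllables):
  Weights: 1 ro L, 2 pi L, 3 da L, 4 bre: H, 5 pu: H, 6 bi L.
  Heavy syllables in the domain: 4, 5. The leftmost is syllable 4 (bre:).
  → primary stress on syllable 4.

no: stays on 4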